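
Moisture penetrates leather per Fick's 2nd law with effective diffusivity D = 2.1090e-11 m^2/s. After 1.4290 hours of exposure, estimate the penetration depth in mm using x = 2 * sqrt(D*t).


t = 1.4290 hr * 3600 = 5144.4000 s
D * t = 2.1090e-11 * 5144.4000 = 1.0850e-07
x = 2 * sqrt(D*t) = 2 * sqrt(1.0850e-07) = 6.5877e-04 m = 0.6588 mm


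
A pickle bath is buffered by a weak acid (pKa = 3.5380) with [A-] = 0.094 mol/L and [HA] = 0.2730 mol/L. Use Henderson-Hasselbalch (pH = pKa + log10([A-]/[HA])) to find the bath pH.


ratio = [A-] / [HA] = 0.094 / 0.2730 = 0.3443
log10(ratio) = -0.4630
pH = pKa + log10(ratio) = 3.5380 - 0.4630 = 3.0750


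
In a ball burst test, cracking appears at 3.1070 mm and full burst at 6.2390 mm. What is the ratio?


Formula: Ratio = crack / burst
Substituting: Ratio = 3.1070 / 6.2390
Result: 0.4980


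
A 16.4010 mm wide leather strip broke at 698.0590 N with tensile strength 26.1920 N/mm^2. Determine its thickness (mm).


Formula: t = F / (TS * w)
Substituting: t = 698.0590 / (26.1920 * 16.4010)
Result: 1.6250 mm


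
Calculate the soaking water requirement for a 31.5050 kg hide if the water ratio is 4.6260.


Formula: Water = hide_weight * ratio
Substituting: Water = 31.5050 * 4.6260
Result: 145.7421 kg


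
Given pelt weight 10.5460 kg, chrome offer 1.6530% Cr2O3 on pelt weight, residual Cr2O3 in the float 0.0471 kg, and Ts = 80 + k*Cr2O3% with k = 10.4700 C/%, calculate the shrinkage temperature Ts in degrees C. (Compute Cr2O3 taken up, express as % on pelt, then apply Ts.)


Offered = pelt * offer_pct / 100 = 10.5460 * 1.6530 / 100 = 0.1743 kg
Uptake = offered - residual = 0.1743 - 0.0471 = 0.1272 kg
Cr2O3% on pelt = uptake / pelt * 100 = 0.1272 / 10.5460 * 100 = 1.2064 %
Ts = 80 + k * Cr2O3% = 80 + 10.4700 * 1.2064 = 92.6309 C


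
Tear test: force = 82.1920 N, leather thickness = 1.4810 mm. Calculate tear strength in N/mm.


Formula: Tear strength = force / thickness
Substituting: Tear strength = 82.1920 / 1.4810
Result: 55.4976 N/mm


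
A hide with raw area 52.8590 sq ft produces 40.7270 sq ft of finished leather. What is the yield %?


Formula: Yield = finished / raw * 100
Substituting: Yield = 40.7270 / 52.8590 * 100
Result: 77.0484 %


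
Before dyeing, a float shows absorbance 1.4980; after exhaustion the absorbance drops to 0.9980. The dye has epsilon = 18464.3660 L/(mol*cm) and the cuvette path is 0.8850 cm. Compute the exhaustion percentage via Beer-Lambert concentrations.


c_initial = A_i / (epsilon * l) = 1.4980 / (18464.3660 * 0.8850) = 9.1671e-05 mol/L
c_final = A_f / (epsilon * l) = 0.9980 / (18464.3660 * 0.8850) = 6.1074e-05 mol/L
Exhaustion = (c_initial - c_final) / c_initial * 100 = (9.1671e-05 - 6.1074e-05) / 9.1671e-05 * 100 = 33.3778 %


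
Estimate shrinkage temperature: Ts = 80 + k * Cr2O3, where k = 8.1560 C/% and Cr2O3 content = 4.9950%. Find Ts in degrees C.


Formula: Ts = 80 + k * Cr2O3
Substituting: Ts = 80 + 8.1560 * 4.9950
Result: 120.7392 C


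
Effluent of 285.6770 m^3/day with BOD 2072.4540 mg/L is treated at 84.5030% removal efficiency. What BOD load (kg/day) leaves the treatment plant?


Load_in = volume * conc / 1000 = 285.6770 * 2072.4540 / 1000 = 592.0524 kg/day
Removed = Load_in * eff / 100 = 592.0524 * 84.5030 / 100 = 500.3021 kg/day
Load_out = Load_in - Removed = 592.0524 - 500.3021 = 91.7504 kg/day


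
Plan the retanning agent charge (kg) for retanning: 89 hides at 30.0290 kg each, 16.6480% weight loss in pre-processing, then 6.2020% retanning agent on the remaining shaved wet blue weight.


Total_raw = N * avg_wt = 89 * 30.0290 = 2672.5810 kg
Substrate = Total_raw * (1 - loss/100) = 2672.5810 * (1 - 16.6480/100) = 2227.6497 kg
Retan = Substrate * pct / 100 = 2227.6497 * 6.2020 / 100 = 138.1588 kg


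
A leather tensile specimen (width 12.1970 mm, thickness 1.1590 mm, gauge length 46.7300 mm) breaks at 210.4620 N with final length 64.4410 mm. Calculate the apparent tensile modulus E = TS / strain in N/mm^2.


TS = F / (w * t) = 210.4620 / (12.1970 * 1.1590) = 14.8880 N/mm^2
strain = (Lf - L0) / L0 = (64.4410 - 46.7300) / 46.7300 = 0.3790
E = TS / strain = 14.8880 / 0.3790 = 39.2817 N/mm^2


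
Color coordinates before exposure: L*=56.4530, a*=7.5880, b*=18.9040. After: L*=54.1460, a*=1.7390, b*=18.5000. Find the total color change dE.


dL = -2.3070, da = -5.8490, db = -0.4040
dE = sqrt((-2.3070)^2 + (-5.8490)^2 + (-0.4040)^2) = 6.3005


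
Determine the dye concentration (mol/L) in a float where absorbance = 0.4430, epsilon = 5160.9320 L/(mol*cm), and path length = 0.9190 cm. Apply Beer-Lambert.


Formula: c = A / (epsilon * l)
Substituting: c = 0.4430 / (5160.9320 * 0.9190)
Result: 9.3403e-05 mol/L


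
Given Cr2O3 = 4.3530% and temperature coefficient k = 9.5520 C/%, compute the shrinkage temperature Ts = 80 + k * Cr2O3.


Formula: Ts = 80 + k * Cr2O3
Substituting: Ts = 80 + 9.5520 * 4.3530
Result: 121.5799 C


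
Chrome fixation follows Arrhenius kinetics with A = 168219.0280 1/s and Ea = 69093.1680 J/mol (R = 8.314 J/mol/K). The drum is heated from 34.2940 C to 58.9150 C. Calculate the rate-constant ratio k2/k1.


T1 = 34.2940 + 273.15 = 307.4440 K; T2 = 58.9150 + 273.15 = 332.0650 K
k1 = A * exp(-Ea/(R*T1)) = 168219.0280 * exp(-69093.1680/(8.314*307.4440)) = 3.0658e-07 1/s
k2 = A * exp(-Ea/(R*T2)) = 168219.0280 * exp(-69093.1680/(8.314*332.0650)) = 2.2749e-06 1/s
k2/k1 = 2.2749e-06 / 3.0658e-07 = 7.4202


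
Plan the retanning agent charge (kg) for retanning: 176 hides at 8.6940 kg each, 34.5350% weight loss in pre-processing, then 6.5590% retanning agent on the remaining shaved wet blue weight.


Total_raw = N * avg_wt = 176 * 8.6940 = 1530.1440 kg
Substrate = Total_raw * (1 - loss/100) = 1530.1440 * (1 - 34.5350/100) = 1001.7088 kg
Retan = Substrate * pct / 100 = 1001.7088 * 6.5590 / 100 = 65.7021 kg


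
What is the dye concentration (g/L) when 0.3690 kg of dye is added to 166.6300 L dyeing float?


Formula: Conc = dye_mass(kg) / volume(L) * 1000
Substituting: Conc = 0.3690 / 166.6300 * 1000
Result: 2.2145 g/L


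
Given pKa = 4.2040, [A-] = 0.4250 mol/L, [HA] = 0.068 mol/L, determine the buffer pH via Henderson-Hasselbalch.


ratio = [A-] / [HA] = 0.4250 / 0.068 = 6.2500
log10(ratio) = 0.7959
pH = pKa + log10(ratio) = 4.2040 + 0.7959 = 4.9999


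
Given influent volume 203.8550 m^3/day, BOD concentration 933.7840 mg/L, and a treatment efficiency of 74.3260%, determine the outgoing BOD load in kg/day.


Load_in = volume * conc / 1000 = 203.8550 * 933.7840 / 1000 = 190.3565 kg/day
Removed = Load_in * eff / 100 = 190.3565 * 74.3260 / 100 = 141.4844 kg/day
Load_out = Load_in - Removed = 190.3565 - 141.4844 = 48.8721 kg/day


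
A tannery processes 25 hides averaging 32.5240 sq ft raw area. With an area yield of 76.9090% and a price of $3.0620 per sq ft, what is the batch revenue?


Raw_total = N * avg_area = 25 * 32.5240 = 813.1000 sq ft
Finished = Raw_total * yield / 100 = 813.1000 * 76.9090 / 100 = 625.3471 sq ft
Value = Finished * price = 625.3471 * 3.0620 = 1914.8128 $


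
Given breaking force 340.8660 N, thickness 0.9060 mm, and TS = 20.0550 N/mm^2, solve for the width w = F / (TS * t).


Formula: w = F / (TS * t)
Substituting: w = 340.8660 / (20.0550 * 0.9060)
Result: 18.7600 mm


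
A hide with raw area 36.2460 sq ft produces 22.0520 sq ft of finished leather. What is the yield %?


Formula: Yield = finished / raw * 100
Substituting: Yield = 22.0520 / 36.2460 * 100
Result: 60.8398 %


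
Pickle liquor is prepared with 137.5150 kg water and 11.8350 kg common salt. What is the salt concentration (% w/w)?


Formula: Conc = salt / (water + salt) * 100
Substituting: Conc = 11.8350 / (137.5150 + 11.8350) * 100
Result: 7.9243 %


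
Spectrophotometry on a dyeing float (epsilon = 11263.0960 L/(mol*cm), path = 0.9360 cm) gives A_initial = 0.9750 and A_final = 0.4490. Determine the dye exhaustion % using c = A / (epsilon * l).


c_initial = A_i / (epsilon * l) = 0.9750 / (11263.0960 * 0.9360) = 9.2485e-05 mol/L
c_final = A_f / (epsilon * l) = 0.4490 / (11263.0960 * 0.9360) = 4.2590e-05 mol/L
Exhaustion = (c_initial - c_final) / c_initial * 100 = (9.2485e-05 - 4.2590e-05) / 9.2485e-05 * 100 = 53.9487 %


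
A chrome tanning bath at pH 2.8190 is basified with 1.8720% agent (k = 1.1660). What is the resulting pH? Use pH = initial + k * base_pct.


Formula: pH_final = pH_initial + k * base_pct
Substituting: pH_final = 2.8190 + 1.1660 * 1.8720
Result: 5.0018


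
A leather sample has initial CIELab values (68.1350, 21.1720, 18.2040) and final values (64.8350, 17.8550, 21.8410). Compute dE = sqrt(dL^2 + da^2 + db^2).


dL = -3.3000, da = -3.3170, db = 3.6370
dE = sqrt((-3.3000)^2 + (-3.3170)^2 + 3.6370^2) = 5.9262


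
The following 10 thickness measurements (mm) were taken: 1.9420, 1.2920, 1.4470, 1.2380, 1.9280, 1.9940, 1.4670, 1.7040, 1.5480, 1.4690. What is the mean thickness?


Formula: Average = sum / n
Substituting: Average = 16.0290 / 10
Result: 1.6029 mm


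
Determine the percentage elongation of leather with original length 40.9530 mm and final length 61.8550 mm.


Formula: Elongation = (Lf - L0) / L0 * 100
Substituting: Elongation = (61.8550 - 40.9530) / 40.9530 * 100
Result: 51.0390 %


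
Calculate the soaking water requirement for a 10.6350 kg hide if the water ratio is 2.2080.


Formula: Water = hide_weight * ratio
Substituting: Water = 10.6350 * 2.2080
Result: 23.4821 kg


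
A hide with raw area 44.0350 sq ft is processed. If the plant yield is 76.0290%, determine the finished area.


Formula: finished = raw * yield / 100
Substituting: finished = 44.0350 * 76.0290 / 100
Result: 33.4794 sq ft


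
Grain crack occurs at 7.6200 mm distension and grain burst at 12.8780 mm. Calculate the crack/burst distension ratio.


Formula: Ratio = crack / burst
Substituting: Ratio = 7.6200 / 12.8780
Result: 0.5917


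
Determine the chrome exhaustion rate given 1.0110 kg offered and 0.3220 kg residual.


Formula: Uptake = (offered - residual) / offered * 100
Substituting: Uptake = (1.0110 - 0.3220) / 1.0110 * 100
Result: 68.1503 %


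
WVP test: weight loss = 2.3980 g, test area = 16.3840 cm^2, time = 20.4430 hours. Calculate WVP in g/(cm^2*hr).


Formula: WVP = loss / (area * time)
Substituting: WVP = 2.3980 / (16.3840 * 20.4430)
Result: 0.00715953 g/(cm^2*hr)


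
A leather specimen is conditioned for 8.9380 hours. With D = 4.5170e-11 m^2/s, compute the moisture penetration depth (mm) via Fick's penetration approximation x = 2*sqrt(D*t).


t = 8.9380 hr * 3600 = 32176.8000 s
D * t = 4.5170e-11 * 32176.8000 = 1.4534e-06
x = 2 * sqrt(D*t) = 2 * sqrt(1.4534e-06) = 0.00241116 m = 2.4112 mm


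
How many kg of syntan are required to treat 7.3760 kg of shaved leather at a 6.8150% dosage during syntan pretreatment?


Formula: Syntan = substrate * pct / 100
Substituting: Syntan = 7.3760 * 6.8150 / 100
Result: 0.5027 kg


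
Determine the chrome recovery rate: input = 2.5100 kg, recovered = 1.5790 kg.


Formula: Recovery = recovered / input * 100
Substituting: Recovery = 1.5790 / 2.5100 * 100
Result: 62.9084 %


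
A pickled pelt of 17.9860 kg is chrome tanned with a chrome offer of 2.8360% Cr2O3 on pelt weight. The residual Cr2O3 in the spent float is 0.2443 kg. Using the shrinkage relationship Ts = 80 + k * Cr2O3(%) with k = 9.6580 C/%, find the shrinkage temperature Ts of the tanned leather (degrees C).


Offered = pelt * offer_pct / 100 = 17.9860 * 2.8360 / 100 = 0.5101 kg
Uptake = offered - residual = 0.5101 - 0.2443 = 0.2658 kg
Cr2O3% on pelt = uptake / pelt * 100 = 0.2658 / 17.9860 * 100 = 1.4777 %
Ts = 80 + k * Cr2O3% = 80 + 9.6580 * 1.4777 = 94.2718 C


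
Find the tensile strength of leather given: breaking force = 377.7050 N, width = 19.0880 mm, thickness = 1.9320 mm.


Formula: TS = force / (width * thickness)
Substituting: TS = 377.7050 / (19.0880 * 1.9320)
Result: 10.2420 N/mm^2


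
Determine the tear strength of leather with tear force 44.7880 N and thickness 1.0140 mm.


Formula: Tear strength = force / thickness
Substituting: Tear strength = 44.7880 / 1.0140
Result: 44.1696 N/mm


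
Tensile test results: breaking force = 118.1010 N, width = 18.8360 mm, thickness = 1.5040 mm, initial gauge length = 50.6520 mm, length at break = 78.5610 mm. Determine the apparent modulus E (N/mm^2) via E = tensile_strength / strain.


TS = F / (w * t) = 118.1010 / (18.8360 * 1.5040) = 4.1689 N/mm^2
strain = (Lf - L0) / L0 = (78.5610 - 50.6520) / 50.6520 = 0.5510
E = TS / strain = 4.1689 / 0.5510 = 7.5661 N/mm^2


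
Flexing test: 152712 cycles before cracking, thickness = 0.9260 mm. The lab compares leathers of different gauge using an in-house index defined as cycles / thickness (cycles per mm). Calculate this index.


Formula: Index = cycles / thickness
Substituting: Index = 152712 / 0.9260
Result: 164915.7667 cycles/mm


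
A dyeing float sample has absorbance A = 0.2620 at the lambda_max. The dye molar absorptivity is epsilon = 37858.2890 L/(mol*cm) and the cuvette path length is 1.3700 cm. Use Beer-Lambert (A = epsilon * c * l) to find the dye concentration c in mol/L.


Formula: c = A / (epsilon * l)
Substituting: c = 0.2620 / (37858.2890 * 1.3700)
Result: 5.0515e-06 mol/L


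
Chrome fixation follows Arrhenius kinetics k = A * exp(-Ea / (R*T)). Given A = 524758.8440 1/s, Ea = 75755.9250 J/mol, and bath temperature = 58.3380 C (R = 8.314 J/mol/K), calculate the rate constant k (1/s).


T_K = T_C + 273.15 = 58.3380 + 273.15 = 331.4880 K
exponent = -Ea / (R * T_K) = -75755.9250 / (8.314 * 331.4880) = -27.4877
k = A * exp(exponent) = 524758.8440 * exp(-27.4877) = 6.0561e-07 1/s


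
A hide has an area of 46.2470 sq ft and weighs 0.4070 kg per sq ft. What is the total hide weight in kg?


Formula: Weight = area * weight_per_sqft
Substituting: Weight = 46.2470 * 0.4070
Result: 18.8225 kg


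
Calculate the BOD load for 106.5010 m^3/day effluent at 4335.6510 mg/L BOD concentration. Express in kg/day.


Formula: BOD_load = volume * conc / 1000
Substituting: BOD_load = 106.5010 * 4335.6510 / 1000
Result: 461.7512 kg/day


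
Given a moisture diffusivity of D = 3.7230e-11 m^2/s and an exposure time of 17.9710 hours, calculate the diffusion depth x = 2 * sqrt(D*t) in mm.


t = 17.9710 hr * 3600 = 64695.6000 s
D * t = 3.7230e-11 * 64695.6000 = 2.4086e-06
x = 2 * sqrt(D*t) = 2 * sqrt(2.4086e-06) = 0.00310394 m = 3.1039 mm


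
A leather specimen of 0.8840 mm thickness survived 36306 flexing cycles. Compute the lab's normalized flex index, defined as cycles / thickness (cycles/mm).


Formula: Index = cycles / thickness
Substituting: Index = 36306 / 0.8840
Result: 41070.1357 cycles/mm


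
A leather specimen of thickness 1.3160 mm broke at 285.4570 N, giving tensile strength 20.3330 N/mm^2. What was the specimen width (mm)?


Formula: w = F / (TS * t)
Substituting: w = 285.4570 / (20.3330 * 1.3160)
Result: 10.6680 mm


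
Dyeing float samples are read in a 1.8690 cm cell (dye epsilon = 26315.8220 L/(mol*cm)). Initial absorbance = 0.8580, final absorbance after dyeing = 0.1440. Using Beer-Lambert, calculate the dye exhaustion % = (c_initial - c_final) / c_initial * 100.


c_initial = A_i / (epsilon * l) = 0.8580 / (26315.8220 * 1.8690) = 1.7445e-05 mol/L
c_final = A_f / (epsilon * l) = 0.1440 / (26315.8220 * 1.8690) = 2.9278e-06 mol/L
Exhaustion = (c_initial - c_final) / c_initial * 100 = (1.7445e-05 - 2.9278e-06) / 1.7445e-05 * 100 = 83.2168 %


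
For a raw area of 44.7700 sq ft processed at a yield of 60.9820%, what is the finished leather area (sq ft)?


Formula: finished = raw * yield / 100
Substituting: finished = 44.7700 * 60.9820 / 100
Result: 27.3016 sq ft


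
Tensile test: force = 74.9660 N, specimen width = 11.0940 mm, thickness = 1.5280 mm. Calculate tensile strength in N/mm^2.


Formula: TS = force / (width * thickness)
Substituting: TS = 74.9660 / (11.0940 * 1.5280)
Result: 4.4223 N/mm^2


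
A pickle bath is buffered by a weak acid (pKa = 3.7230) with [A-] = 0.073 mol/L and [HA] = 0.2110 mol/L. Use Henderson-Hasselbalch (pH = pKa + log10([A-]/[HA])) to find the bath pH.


ratio = [A-] / [HA] = 0.073 / 0.2110 = 0.3460
log10(ratio) = -0.4610
pH = pKa + log10(ratio) = 3.7230 - 0.4610 = 3.2620


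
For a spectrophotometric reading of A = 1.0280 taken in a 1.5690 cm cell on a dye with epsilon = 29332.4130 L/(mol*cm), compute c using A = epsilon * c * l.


Formula: c = A / (epsilon * l)
Substituting: c = 1.0280 / (29332.4130 * 1.5690)
Result: 2.2337e-05 mol/L


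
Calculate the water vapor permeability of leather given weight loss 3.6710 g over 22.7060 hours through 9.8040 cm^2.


Formula: WVP = loss / (area * time)
Substituting: WVP = 3.6710 / (9.8040 * 22.7060)
Result: 0.0164908 g/(cm^2*hr)


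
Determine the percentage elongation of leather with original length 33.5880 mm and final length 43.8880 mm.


Formula: Elongation = (Lf - L0) / L0 * 100
Substituting: Elongation = (43.8880 - 33.5880) / 33.5880 * 100
Result: 30.6657 %


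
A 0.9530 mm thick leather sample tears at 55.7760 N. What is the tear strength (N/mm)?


Formula: Tear strength = force / thickness
Substituting: Tear strength = 55.7760 / 0.9530
Result: 58.5268 N/mm


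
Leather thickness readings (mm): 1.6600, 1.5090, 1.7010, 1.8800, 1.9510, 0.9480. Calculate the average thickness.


Formula: Average = sum / n
Substituting: Average = 9.6490 / 6
Result: 1.6082 mm


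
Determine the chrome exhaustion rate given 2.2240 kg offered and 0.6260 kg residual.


Formula: Uptake = (offered - residual) / offered * 100
Substituting: Uptake = (2.2240 - 0.6260) / 2.2240 * 100
Result: 71.8525 %


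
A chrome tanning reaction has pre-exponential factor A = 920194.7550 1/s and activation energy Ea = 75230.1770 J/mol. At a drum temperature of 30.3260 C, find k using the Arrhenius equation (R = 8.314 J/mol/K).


T_K = T_C + 273.15 = 30.3260 + 273.15 = 303.4760 K
exponent = -Ea / (R * T_K) = -75230.1770 / (8.314 * 303.4760) = -29.8166
k = A * exp(exponent) = 920194.7550 * exp(-29.8166) = 1.0344e-07 1/s


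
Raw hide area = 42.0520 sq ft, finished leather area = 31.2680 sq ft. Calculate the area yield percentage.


Formula: Yield = finished / raw * 100
Substituting: Yield = 31.2680 / 42.0520 * 100
Result: 74.3556 %


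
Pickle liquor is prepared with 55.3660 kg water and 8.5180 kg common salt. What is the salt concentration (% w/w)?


Formula: Conc = salt / (water + salt) * 100
Substituting: Conc = 8.5180 / (55.3660 + 8.5180) * 100
Result: 13.3335 %


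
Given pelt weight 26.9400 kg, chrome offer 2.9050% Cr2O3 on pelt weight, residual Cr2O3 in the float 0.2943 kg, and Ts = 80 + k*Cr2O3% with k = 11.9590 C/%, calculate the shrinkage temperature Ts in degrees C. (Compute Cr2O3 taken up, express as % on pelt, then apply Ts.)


Offered = pelt * offer_pct / 100 = 26.9400 * 2.9050 / 100 = 0.7826 kg
Uptake = offered - residual = 0.7826 - 0.2943 = 0.4883 kg
Cr2O3% on pelt = uptake / pelt * 100 = 0.4883 / 26.9400 * 100 = 1.8126 %
Ts = 80 + k * Cr2O3% = 80 + 11.9590 * 1.8126 = 101.6766 C


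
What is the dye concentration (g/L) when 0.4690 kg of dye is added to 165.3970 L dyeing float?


Formula: Conc = dye_mass(kg) / volume(L) * 1000
Substituting: Conc = 0.4690 / 165.3970 * 1000
Result: 2.8356 g/L


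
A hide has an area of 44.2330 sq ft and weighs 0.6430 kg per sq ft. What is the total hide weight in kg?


Formula: Weight = area * weight_per_sqft
Substituting: Weight = 44.2330 * 0.6430
Result: 28.4418 kg


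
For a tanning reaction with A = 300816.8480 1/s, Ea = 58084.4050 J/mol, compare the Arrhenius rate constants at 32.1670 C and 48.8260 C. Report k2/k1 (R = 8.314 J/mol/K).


T1 = 32.1670 + 273.15 = 305.3170 K; T2 = 48.8260 + 273.15 = 321.9760 K
k1 = A * exp(-Ea/(R*T1)) = 300816.8480 * exp(-58084.4050/(8.314*305.3170)) = 3.4727e-05 1/s
k2 = A * exp(-Ea/(R*T2)) = 300816.8480 * exp(-58084.4050/(8.314*321.9760)) = 1.1346e-04 1/s
k2/k1 = 1.1346e-04 / 3.4727e-05 = 3.2672


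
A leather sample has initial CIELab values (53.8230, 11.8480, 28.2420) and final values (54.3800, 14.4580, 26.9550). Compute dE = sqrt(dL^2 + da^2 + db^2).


dL = 0.5570, da = 2.6100, db = -1.2870
dE = sqrt(0.5570^2 + 2.6100^2 + (-1.2870)^2) = 2.9629


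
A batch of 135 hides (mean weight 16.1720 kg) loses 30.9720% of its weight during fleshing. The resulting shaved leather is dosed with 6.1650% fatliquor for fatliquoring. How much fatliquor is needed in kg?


Total_raw = N * avg_wt = 135 * 16.1720 = 2183.2200 kg
Substrate = Total_raw * (1 - loss/100) = 2183.2200 * (1 - 30.9720/100) = 1507.0331 kg
Fat = Substrate * pct / 100 = 1507.0331 * 6.1650 / 100 = 92.9086 kg


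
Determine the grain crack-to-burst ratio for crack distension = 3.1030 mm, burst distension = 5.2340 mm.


Formula: Ratio = crack / burst
Substituting: Ratio = 3.1030 / 5.2340
Result: 0.5929


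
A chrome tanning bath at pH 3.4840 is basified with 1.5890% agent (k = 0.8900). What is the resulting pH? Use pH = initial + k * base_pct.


Formula: pH_final = pH_initial + k * base_pct
Substituting: pH_final = 3.4840 + 0.8900 * 1.5890
Result: 4.8982


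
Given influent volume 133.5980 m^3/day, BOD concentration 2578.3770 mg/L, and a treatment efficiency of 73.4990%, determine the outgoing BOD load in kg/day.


Load_in = volume * conc / 1000 = 133.5980 * 2578.3770 / 1000 = 344.4660 kg/day
Removed = Load_in * eff / 100 = 344.4660 * 73.4990 / 100 = 253.1791 kg/day
Load_out = Load_in - Removed = 344.4660 - 253.1791 = 91.2869 kg/day


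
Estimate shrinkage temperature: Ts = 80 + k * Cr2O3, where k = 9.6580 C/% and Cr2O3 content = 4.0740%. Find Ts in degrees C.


Formula: Ts = 80 + k * Cr2O3
Substituting: Ts = 80 + 9.6580 * 4.0740
Result: 119.3467 C


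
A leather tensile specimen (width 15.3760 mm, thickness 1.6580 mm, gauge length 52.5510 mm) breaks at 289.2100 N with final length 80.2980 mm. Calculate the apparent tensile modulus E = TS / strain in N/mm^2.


TS = F / (w * t) = 289.2100 / (15.3760 * 1.6580) = 11.3445 N/mm^2
strain = (Lf - L0) / L0 = (80.2980 - 52.5510) / 52.5510 = 0.5280
E = TS / strain = 11.3445 / 0.5280 = 21.4857 N/mm^2


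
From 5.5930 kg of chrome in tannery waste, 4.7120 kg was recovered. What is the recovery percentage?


Formula: Recovery = recovered / input * 100
Substituting: Recovery = 4.7120 / 5.5930 * 100
Result: 84.2482 %


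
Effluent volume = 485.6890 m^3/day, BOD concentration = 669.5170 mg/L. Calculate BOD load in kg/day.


Formula: BOD_load = volume * conc / 1000
Substituting: BOD_load = 485.6890 * 669.5170 / 1000
Result: 325.1770 kg/day


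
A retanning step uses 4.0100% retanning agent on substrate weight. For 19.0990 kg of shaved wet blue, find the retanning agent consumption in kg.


Formula: Retan = substrate * pct / 100
Substituting: Retan = 19.0990 * 4.0100 / 100
Result: 0.7659 kg


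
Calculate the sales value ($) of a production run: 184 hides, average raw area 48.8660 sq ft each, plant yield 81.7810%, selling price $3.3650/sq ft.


Raw_total = N * avg_area = 184 * 48.8660 = 8991.3440 sq ft
Finished = Raw_total * yield / 100 = 8991.3440 * 81.7810 / 100 = 7353.2110 sq ft
Value = Finished * price = 7353.2110 * 3.3650 = 24743.5551 $


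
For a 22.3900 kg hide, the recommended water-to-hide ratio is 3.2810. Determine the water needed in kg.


Formula: Water = hide_weight * ratio
Substituting: Water = 22.3900 * 3.2810
Result: 73.4616 kg


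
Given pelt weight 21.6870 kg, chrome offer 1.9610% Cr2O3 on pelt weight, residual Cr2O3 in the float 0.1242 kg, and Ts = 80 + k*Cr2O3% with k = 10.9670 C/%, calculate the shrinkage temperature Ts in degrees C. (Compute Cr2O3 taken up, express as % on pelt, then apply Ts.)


Offered = pelt * offer_pct / 100 = 21.6870 * 1.9610 / 100 = 0.4253 kg
Uptake = offered - residual = 0.4253 - 0.1242 = 0.3011 kg
Cr2O3% on pelt = uptake / pelt * 100 = 0.3011 / 21.6870 * 100 = 1.3883 %
Ts = 80 + k * Cr2O3% = 80 + 10.9670 * 1.3883 = 95.2256 C


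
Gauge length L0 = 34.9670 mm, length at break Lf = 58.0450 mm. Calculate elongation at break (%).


Formula: Elongation = (Lf - L0) / L0 * 100
Substituting: Elongation = (58.0450 - 34.9670) / 34.9670 * 100
Result: 65.9994 %


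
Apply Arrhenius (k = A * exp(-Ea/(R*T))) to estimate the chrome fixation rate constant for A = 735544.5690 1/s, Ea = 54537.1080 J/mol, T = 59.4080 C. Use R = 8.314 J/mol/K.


T_K = T_C + 273.15 = 59.4080 + 273.15 = 332.5580 K
exponent = -Ea / (R * T_K) = -54537.1080 / (8.314 * 332.5580) = -19.7249
k = A * exp(exponent) = 735544.5690 * exp(-19.7249) = 0.00199616 1/s


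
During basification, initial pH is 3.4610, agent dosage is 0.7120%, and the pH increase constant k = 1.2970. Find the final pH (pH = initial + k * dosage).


Formula: pH_final = pH_initial + k * base_pct
Substituting: pH_final = 3.4610 + 1.2970 * 0.7120
Result: 4.3845


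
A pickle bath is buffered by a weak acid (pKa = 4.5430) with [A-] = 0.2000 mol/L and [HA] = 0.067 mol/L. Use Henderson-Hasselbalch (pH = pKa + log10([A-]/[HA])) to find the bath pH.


ratio = [A-] / [HA] = 0.2000 / 0.067 = 2.9851
log10(ratio) = 0.4750
pH = pKa + log10(ratio) = 4.5430 + 0.4750 = 5.0180


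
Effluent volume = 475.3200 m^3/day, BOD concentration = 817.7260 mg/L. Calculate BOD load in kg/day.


Formula: BOD_load = volume * conc / 1000
Substituting: BOD_load = 475.3200 * 817.7260 / 1000
Result: 388.6815 kg/day


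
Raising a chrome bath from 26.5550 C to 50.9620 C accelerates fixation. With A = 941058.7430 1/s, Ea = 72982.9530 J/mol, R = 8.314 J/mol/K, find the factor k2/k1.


T1 = 26.5550 + 273.15 = 299.7050 K; T2 = 50.9620 + 273.15 = 324.1120 K
k1 = A * exp(-Ea/(R*T1)) = 941058.7430 * exp(-72982.9530/(8.314*299.7050)) = 1.7914e-07 1/s
k2 = A * exp(-Ea/(R*T2)) = 941058.7430 * exp(-72982.9530/(8.314*324.1120)) = 1.6259e-06 1/s
k2/k1 = 1.6259e-06 / 1.7914e-07 = 9.0762


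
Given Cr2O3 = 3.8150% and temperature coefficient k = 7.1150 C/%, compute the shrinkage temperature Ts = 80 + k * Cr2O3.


Formula: Ts = 80 + k * Cr2O3
Substituting: Ts = 80 + 7.1150 * 3.8150
Result: 107.1437 C


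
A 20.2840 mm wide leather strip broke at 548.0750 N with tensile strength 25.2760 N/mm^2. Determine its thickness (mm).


Formula: t = F / (TS * w)
Substituting: t = 548.0750 / (25.2760 * 20.2840)
Result: 1.0690 mm


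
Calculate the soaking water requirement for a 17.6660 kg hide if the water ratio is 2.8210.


Formula: Water = hide_weight * ratio
Substituting: Water = 17.6660 * 2.8210
Result: 49.8358 kg


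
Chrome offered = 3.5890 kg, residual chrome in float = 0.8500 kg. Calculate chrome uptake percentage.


Formula: Uptake = (offered - residual) / offered * 100
Substituting: Uptake = (3.5890 - 0.8500) / 3.5890 * 100
Result: 76.3165 %


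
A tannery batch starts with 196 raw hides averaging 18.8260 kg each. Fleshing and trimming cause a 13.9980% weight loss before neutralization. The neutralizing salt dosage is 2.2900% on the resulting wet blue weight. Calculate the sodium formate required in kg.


Total_raw = N * avg_wt = 196 * 18.8260 = 3689.8960 kg
Substrate = Total_raw * (1 - loss/100) = 3689.8960 * (1 - 13.9980/100) = 3173.3844 kg
Neutralizer = Substrate * pct / 100 = 3173.3844 * 2.2900 / 100 = 72.6705 kg


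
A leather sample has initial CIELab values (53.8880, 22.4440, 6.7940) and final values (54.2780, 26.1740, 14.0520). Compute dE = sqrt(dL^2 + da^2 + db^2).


dL = 0.3900, da = 3.7300, db = 7.2580
dE = sqrt(0.3900^2 + 3.7300^2 + 7.2580^2) = 8.1697


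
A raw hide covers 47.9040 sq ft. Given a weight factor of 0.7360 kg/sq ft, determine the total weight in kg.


Formula: Weight = area * weight_per_sqft
Substituting: Weight = 47.9040 * 0.7360
Result: 35.2573 kg


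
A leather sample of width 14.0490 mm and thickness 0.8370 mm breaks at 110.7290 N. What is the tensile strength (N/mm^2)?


Formula: TS = force / (width * thickness)
Substituting: TS = 110.7290 / (14.0490 * 0.8370)
Result: 9.4165 N/mm^2


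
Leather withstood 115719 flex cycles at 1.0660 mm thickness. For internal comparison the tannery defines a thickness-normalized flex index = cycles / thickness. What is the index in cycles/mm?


Formula: Index = cycles / thickness
Substituting: Index = 115719 / 1.0660
Result: 108554.4090 cycles/mm


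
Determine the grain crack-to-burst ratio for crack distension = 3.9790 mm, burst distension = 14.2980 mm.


Formula: Ratio = crack / burst
Substituting: Ratio = 3.9790 / 14.2980
Result: 0.2783


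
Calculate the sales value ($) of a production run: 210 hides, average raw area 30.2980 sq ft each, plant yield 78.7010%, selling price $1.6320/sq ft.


Raw_total = N * avg_area = 210 * 30.2980 = 6362.5800 sq ft
Finished = Raw_total * yield / 100 = 6362.5800 * 78.7010 / 100 = 5007.4141 sq ft
Value = Finished * price = 5007.4141 * 1.6320 = 8172.0998 $


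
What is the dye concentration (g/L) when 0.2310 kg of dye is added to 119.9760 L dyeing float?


Formula: Conc = dye_mass(kg) / volume(L) * 1000
Substituting: Conc = 0.2310 / 119.9760 * 1000
Result: 1.9254 g/L


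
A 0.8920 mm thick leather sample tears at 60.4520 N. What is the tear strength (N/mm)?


Formula: Tear strength = force / thickness
Substituting: Tear strength = 60.4520 / 0.8920
Result: 67.7713 N/mm


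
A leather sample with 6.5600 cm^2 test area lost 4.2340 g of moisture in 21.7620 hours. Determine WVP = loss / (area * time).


Formula: WVP = loss / (area * time)
Substituting: WVP = 4.2340 / (6.5600 * 21.7620)
Result: 0.0296584 g/(cm^2*hr)


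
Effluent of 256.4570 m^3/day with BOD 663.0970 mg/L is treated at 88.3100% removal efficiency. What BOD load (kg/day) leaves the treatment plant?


Load_in = volume * conc / 1000 = 256.4570 * 663.0970 / 1000 = 170.0559 kg/day
Removed = Load_in * eff / 100 = 170.0559 * 88.3100 / 100 = 150.1763 kg/day
Load_out = Load_in - Removed = 170.0559 - 150.1763 = 19.8795 kg/day


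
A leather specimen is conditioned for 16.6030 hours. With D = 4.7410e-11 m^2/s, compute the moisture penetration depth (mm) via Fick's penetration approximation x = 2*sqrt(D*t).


t = 16.6030 hr * 3600 = 59770.8000 s
D * t = 4.7410e-11 * 59770.8000 = 2.8337e-06
x = 2 * sqrt(D*t) = 2 * sqrt(2.8337e-06) = 0.00336674 m = 3.3667 mm


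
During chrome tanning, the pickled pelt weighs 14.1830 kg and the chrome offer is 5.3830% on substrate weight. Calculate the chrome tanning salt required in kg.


Formula: Chrome = substrate * pct / 100
Substituting: Chrome = 14.1830 * 5.3830 / 100
Result: 0.7635 kg


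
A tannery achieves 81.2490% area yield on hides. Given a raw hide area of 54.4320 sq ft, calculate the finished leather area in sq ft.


Formula: finished = raw * yield / 100
Substituting: finished = 54.4320 * 81.2490 / 100
Result: 44.2255 sq ft


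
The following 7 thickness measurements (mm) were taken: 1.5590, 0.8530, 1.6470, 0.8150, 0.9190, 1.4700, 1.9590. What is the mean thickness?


Formula: Average = sum / n
Substituting: Average = 9.2220 / 7
Result: 1.3174 mm


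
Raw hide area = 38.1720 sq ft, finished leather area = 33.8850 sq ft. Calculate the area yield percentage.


Formula: Yield = finished / raw * 100
Substituting: Yield = 33.8850 / 38.1720 * 100
Result: 88.7693 %


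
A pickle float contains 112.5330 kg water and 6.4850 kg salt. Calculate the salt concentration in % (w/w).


Formula: Conc = salt / (water + salt) * 100
Substituting: Conc = 6.4850 / (112.5330 + 6.4850) * 100
Result: 5.4488 %


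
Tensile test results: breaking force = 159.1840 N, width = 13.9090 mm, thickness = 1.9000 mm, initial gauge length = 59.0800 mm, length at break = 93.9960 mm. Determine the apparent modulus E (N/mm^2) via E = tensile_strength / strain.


TS = F / (w * t) = 159.1840 / (13.9090 * 1.9000) = 6.0235 N/mm^2
strain = (Lf - L0) / L0 = (93.9960 - 59.0800) / 59.0800 = 0.5910
E = TS / strain = 6.0235 / 0.5910 = 10.1922 N/mm^2


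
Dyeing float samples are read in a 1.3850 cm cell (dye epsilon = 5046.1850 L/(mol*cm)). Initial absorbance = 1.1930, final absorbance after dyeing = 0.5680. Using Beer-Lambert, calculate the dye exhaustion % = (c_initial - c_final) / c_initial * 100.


c_initial = A_i / (epsilon * l) = 1.1930 / (5046.1850 * 1.3850) = 1.7070e-04 mol/L
c_final = A_f / (epsilon * l) = 0.5680 / (5046.1850 * 1.3850) = 8.1271e-05 mol/L
Exhaustion = (c_initial - c_final) / c_initial * 100 = (1.7070e-04 - 8.1271e-05) / 1.7070e-04 * 100 = 52.3889 %


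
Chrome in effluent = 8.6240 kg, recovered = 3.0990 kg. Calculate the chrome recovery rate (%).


Formula: Recovery = recovered / input * 100
Substituting: Recovery = 3.0990 / 8.6240 * 100
Result: 35.9346 %


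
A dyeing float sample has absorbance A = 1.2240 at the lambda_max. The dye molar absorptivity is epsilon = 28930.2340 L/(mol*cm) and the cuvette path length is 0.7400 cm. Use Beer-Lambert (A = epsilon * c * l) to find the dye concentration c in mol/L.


Formula: c = A / (epsilon * l)
Substituting: c = 1.2240 / (28930.2340 * 0.7400)
Result: 5.7174e-05 mol/L


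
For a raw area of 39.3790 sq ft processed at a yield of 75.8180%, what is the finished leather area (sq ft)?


Formula: finished = raw * yield / 100
Substituting: finished = 39.3790 * 75.8180 / 100
Result: 29.8564 sq ft


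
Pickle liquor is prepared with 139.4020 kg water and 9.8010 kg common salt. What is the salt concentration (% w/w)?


Formula: Conc = salt / (water + salt) * 100
Substituting: Conc = 9.8010 / (139.4020 + 9.8010) * 100
Result: 6.5689 %


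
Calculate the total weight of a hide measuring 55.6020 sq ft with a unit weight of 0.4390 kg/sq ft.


Formula: Weight = area * weight_per_sqft
Substituting: Weight = 55.6020 * 0.4390
Result: 24.4093 kg


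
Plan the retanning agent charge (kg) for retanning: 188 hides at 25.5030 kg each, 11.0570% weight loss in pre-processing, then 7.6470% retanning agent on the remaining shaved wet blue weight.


Total_raw = N * avg_wt = 188 * 25.5030 = 4794.5640 kg
Substrate = Total_raw * (1 - loss/100) = 4794.5640 * (1 - 11.0570/100) = 4264.4291 kg
Retan = Substrate * pct / 100 = 4264.4291 * 7.6470 / 100 = 326.1009 kg


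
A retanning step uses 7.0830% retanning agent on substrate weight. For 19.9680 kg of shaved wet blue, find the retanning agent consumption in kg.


Formula: Retan = substrate * pct / 100
Substituting: Retan = 19.9680 * 7.0830 / 100
Result: 1.4143 kg


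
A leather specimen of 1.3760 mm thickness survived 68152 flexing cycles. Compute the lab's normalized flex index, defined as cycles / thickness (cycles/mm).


Formula: Index = cycles / thickness
Substituting: Index = 68152 / 1.3760
Result: 49529.0698 cycles/mm


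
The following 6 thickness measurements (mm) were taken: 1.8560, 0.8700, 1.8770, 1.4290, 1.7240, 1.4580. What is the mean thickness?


Formula: Average = sum / n
Substituting: Average = 9.2140 / 6
Result: 1.5357 mm


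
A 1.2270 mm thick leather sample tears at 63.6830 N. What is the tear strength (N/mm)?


Formula: Tear strength = force / thickness
Substituting: Tear strength = 63.6830 / 1.2270
Result: 51.9014 N/mm


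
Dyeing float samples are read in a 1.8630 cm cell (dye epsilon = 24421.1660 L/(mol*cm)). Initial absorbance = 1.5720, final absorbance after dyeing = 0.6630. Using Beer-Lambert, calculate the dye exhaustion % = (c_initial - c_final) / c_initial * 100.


c_initial = A_i / (epsilon * l) = 1.5720 / (24421.1660 * 1.8630) = 3.4552e-05 mol/L
c_final = A_f / (epsilon * l) = 0.6630 / (24421.1660 * 1.8630) = 1.4573e-05 mol/L
Exhaustion = (c_initial - c_final) / c_initial * 100 = (3.4552e-05 - 1.4573e-05) / 3.4552e-05 * 100 = 57.8244 %


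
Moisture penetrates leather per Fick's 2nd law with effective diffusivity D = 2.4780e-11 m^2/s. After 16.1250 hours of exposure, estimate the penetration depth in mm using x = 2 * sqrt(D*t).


t = 16.1250 hr * 3600 = 58050.0000 s
D * t = 2.4780e-11 * 58050.0000 = 1.4385e-06
x = 2 * sqrt(D*t) = 2 * sqrt(1.4385e-06) = 0.00239873 m = 2.3987 mm


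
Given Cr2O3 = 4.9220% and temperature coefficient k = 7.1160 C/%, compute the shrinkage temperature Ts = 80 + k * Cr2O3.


Formula: Ts = 80 + k * Cr2O3
Substituting: Ts = 80 + 7.1160 * 4.9220
Result: 115.0250 C


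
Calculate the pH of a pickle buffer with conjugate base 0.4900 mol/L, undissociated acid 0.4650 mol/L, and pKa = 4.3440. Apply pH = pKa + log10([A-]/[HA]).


ratio = [A-] / [HA] = 0.4900 / 0.4650 = 1.0538
log10(ratio) = 0.0227431
pH = pKa + log10(ratio) = 4.3440 + 0.0227431 = 4.3667


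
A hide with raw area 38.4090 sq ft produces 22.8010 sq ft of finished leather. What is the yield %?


Formula: Yield = finished / raw * 100
Substituting: Yield = 22.8010 / 38.4090 * 100
Result: 59.3637 %


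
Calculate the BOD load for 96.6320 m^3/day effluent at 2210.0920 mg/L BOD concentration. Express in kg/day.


Formula: BOD_load = volume * conc / 1000
Substituting: BOD_load = 96.6320 * 2210.0920 / 1000
Result: 213.5656 kg/day


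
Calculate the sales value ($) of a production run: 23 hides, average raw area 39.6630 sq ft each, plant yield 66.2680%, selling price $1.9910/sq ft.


Raw_total = N * avg_area = 23 * 39.6630 = 912.2490 sq ft
Finished = Raw_total * yield / 100 = 912.2490 * 66.2680 / 100 = 604.5292 sq ft
Value = Finished * price = 604.5292 * 1.9910 = 1203.6176 $


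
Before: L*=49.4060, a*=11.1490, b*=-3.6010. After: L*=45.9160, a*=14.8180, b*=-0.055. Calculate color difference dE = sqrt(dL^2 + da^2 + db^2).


dL = -3.4900, da = 3.6690, db = 3.5460
dE = sqrt((-3.4900)^2 + 3.6690^2 + 3.5460^2) = 6.1819


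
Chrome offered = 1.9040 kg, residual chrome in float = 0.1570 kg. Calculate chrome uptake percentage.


Formula: Uptake = (offered - residual) / offered * 100
Substituting: Uptake = (1.9040 - 0.1570) / 1.9040 * 100
Result: 91.7542 %


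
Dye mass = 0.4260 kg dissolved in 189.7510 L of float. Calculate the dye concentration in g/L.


Formula: Conc = dye_mass(kg) / volume(L) * 1000
Substituting: Conc = 0.4260 / 189.7510 * 1000
Result: 2.2450 g/L


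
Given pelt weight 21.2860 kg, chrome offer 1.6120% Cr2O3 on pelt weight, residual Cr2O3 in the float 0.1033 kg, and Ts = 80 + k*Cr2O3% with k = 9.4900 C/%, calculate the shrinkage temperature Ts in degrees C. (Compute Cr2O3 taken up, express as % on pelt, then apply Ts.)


Offered = pelt * offer_pct / 100 = 21.2860 * 1.6120 / 100 = 0.3431 kg
Uptake = offered - residual = 0.3431 - 0.1033 = 0.2398 kg
Cr2O3% on pelt = uptake / pelt * 100 = 0.2398 / 21.2860 * 100 = 1.1267 %
Ts = 80 + k * Cr2O3% = 80 + 9.4900 * 1.1267 = 90.6924 C


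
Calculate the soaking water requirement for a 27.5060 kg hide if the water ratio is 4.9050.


Formula: Water = hide_weight * ratio
Substituting: Water = 27.5060 * 4.9050
Result: 134.9169 kg


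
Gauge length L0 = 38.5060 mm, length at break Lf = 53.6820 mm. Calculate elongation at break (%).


Formula: Elongation = (Lf - L0) / L0 * 100
Substituting: Elongation = (53.6820 - 38.5060) / 38.5060 * 100
Result: 39.4120 %


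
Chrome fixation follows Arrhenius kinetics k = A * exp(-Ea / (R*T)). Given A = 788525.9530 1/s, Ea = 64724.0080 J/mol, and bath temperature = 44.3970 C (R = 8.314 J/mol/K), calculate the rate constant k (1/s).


T_K = T_C + 273.15 = 44.3970 + 273.15 = 317.5470 K
exponent = -Ea / (R * T_K) = -64724.0080 / (8.314 * 317.5470) = -24.5159
k = A * exp(exponent) = 788525.9530 * exp(-24.5159) = 1.7771e-05 1/s


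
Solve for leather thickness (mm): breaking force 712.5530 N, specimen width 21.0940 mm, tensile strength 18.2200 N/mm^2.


Formula: t = F / (TS * w)
Substituting: t = 712.5530 / (18.2200 * 21.0940)
Result: 1.8540 mm


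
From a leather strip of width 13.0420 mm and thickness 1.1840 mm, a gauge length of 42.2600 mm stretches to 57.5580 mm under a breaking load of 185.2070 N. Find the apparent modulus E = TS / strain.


TS = F / (w * t) = 185.2070 / (13.0420 * 1.1840) = 11.9939 N/mm^2
strain = (Lf - L0) / L0 = (57.5580 - 42.2600) / 42.2600 = 0.3620
E = TS / strain = 11.9939 / 0.3620 = 33.1327 N/mm^2
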